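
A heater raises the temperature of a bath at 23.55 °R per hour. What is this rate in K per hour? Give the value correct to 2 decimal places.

Since only a temperature interval is involved, the additive offset between the scales drops out.
A change of 1°R is a change of 5/9 K, so 23.55 × 5/9 = 13.08.

13.08 K/hour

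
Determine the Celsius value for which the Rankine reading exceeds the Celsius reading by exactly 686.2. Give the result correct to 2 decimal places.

243.16°C

Let C be the Celsius reading. The Rankine reading is R = 1.8·C + 491.67.
Require R - C = 686.2: (0.8)·C + 491.67 = 686.2.
C = (686.2 - 491.67) / (0.8) = 243.16.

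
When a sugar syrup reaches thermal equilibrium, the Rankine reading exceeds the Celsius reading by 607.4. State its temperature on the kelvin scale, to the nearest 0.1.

417.8 K

Let x be the Celsius reading; then the Rankine reading is 1.8·x + 491.67.
(1.8·x + 491.67) - x = 607.4  ⇒  (0.8)·x = 115.73  ⇒  x = 144.6625°C.
In kelvin: 144.6625 + 273.15 = 417.8 K.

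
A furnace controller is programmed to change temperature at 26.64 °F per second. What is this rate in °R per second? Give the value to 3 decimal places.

26.640 °R/second

The quantity depends on a temperature interval, so only the ratio of degree sizes applies; the offset between the scales is irrelevant.
A change of 1°F is a change of 1°R, so 26.64 × 1 = 26.640.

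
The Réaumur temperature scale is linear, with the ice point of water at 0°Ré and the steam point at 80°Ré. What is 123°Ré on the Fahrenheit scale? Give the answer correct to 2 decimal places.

308.75°F

Linear interpolation between the fixed points: C = (123 - 0) × 100 / (80 - 0) = 153.7500°C.
Then 153.7500 × 1.8 + 32 = 308.75°F.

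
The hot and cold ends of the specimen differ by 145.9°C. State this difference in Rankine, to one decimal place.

An interval of 1°C corresponds to 1.8°R.
145.9 × 1.8 = 262.6.

262.6°R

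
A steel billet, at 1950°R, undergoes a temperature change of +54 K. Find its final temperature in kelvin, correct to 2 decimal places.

Initial temperature in Celsius: (1950 - 491.67) × 5/9 = 810.1833°C.
The 54 K change is an interval; Kelvin and Celsius degrees are the same size, so ΔC = +54°C.
Final Celsius temperature: 810.1833 + 54.0000 = 864.1833°C.
In kelvin: 864.1833 + 273.15 = 1137.33 K.

1137.33 K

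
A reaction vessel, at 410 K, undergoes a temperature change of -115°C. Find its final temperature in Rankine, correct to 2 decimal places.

Initial temperature in Celsius: 410 - 273.15 = 136.8500°C.
Final Celsius temperature: 136.8500 - 115.0000 = 21.8500°C.
In Rankine: 21.8500 × 1.8 + 491.67 = 531.00°R.

531.00°R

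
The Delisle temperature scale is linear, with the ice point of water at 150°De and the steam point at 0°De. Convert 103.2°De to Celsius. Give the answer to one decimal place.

Linear interpolation between the fixed points: C = (103.2 - 150) × 100 / (0 - 150) = 31.2000°C.

31.2°C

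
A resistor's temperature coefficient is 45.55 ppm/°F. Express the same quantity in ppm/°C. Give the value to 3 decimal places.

Since only a temperature interval is involved, the additive offset between the scales drops out.
A change of 1°C is a change of 1.8°F, so per °C the value is 45.55 × 1.8 = 81.990.

81.990 ppm/°C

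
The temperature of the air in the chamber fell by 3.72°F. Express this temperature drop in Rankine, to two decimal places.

Fahrenheit and Rankine degrees are the same size, so the interval is unchanged: 3.72.

3.72°R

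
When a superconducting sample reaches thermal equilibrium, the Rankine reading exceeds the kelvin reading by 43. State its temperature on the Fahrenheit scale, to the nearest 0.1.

-362.9°F

Let x be the Rankine reading; then the kelvin reading is 5/9·x.
(5/9·x) - x = -43  ⇒  (-4/9)·x = -43  ⇒  x = 96.7500°R.
In Celsius: (96.75 - 491.67) × 5/9 = -219.4000°C.
In Fahrenheit: -219.4000 × 1.8 + 32 = -362.9°F.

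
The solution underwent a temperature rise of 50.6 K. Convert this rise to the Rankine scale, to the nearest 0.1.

Only the scale ratio 1.8 matters for a change in temperature.
50.6 × 1.8 = 91.1.

91.1°R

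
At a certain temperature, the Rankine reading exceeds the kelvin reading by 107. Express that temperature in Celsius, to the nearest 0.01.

-139.40°C

Let x be the kelvin reading; then the Rankine reading is 1.8·x.
(1.8·x) - x = 107  ⇒  (0.8)·x = 107  ⇒  x = 133.7500 K.
In Celsius: 133.75 - 273.15 = -139.40°C.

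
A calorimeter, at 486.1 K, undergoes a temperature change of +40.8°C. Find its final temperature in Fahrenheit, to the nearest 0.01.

488.75°F

Initial temperature in Celsius: 486.1 - 273.15 = 212.9500°C.
Final Celsius temperature: 212.9500 + 40.8000 = 253.7500°C.
In Fahrenheit: 253.7500 × 1.8 + 32 = 488.75°F.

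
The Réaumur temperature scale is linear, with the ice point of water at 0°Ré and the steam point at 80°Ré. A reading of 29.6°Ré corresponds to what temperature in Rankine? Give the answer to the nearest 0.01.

Linear interpolation between the fixed points: C = (29.6 - 0) × 100 / (80 - 0) = 37.0000°C.
Then 37.0000 × 1.8 + 491.67 = 558.27°R.

558.27°R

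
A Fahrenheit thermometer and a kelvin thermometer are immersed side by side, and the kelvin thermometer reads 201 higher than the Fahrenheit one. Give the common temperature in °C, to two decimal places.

Let x be the Fahrenheit reading; then the kelvin reading is 5/9·x + 255.372.
(5/9·x + 255.372) - x = 201  ⇒  (-4/9)·x = -54.3722  ⇒  x = 122.3375°F.
In Celsius: (122.3375 - 32) × 5/9 = 50.19°C.

50.19°C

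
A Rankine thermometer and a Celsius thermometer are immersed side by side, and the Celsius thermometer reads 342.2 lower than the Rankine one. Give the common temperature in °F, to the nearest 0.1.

-304.3°F

Let x be the Rankine reading; then the Celsius reading is 5/9·x - 273.15.
(5/9·x - 273.15) - x = -342.2  ⇒  (-4/9)·x = -69.05  ⇒  x = 155.3625°R.
In Celsius: (155.3625 - 491.67) × 5/9 = -186.8375°C.
In Fahrenheit: -186.8375 × 1.8 + 32 = -304.3°F.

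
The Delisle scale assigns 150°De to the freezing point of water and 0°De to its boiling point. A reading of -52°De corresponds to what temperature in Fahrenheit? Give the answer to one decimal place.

Linear interpolation between the fixed points: C = (-52 - 150) × 100 / (0 - 150) = 134.6667°C.
Then 134.6667 × 1.8 + 32 = 274.4°F.

274.4°F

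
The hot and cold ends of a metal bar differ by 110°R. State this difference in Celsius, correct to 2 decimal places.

An interval of 1°R corresponds to 5/9°C.
110 × 5/9 = 61.11.

61.11°C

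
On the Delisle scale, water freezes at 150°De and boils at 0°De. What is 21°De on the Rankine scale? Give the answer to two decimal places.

646.47°R

Linear interpolation between the fixed points: C = (21 - 150) × 100 / (0 - 150) = 86.0000°C.
Then 86.0000 × 1.8 + 491.67 = 646.47°R.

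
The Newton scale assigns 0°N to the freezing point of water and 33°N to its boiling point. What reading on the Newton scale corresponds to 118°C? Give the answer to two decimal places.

38.94°N

Linearly onto the Newton scale: 0 + (118.0000 / 100) × (33 - 0) = 38.94°N.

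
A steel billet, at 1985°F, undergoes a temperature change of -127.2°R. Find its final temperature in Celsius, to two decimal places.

Initial temperature in Celsius: (1985 - 32) × 5/9 = 1085.0000°C.
The 127.2°R change is an interval, so only the factor 5/9 applies: -127.2 × 5/9 = -70.6667°C.
Final Celsius temperature: 1085.0000 - 70.6667 = 1014.3333°C.

1014.33°C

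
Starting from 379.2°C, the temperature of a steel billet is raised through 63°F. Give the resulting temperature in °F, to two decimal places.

The 63°F change is an interval, so only the factor 5/9 applies: +63 × 5/9 = +35.0000°C.
Final Celsius temperature: 379.2000 + 35.0000 = 414.2000°C.
In Fahrenheit: 414.2000 × 1.8 + 32 = 777.56°F.

777.56°F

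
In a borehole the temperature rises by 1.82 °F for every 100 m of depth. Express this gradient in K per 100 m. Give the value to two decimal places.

1.01 K/100 m

Since only a temperature interval is involved, the additive offset between the scales drops out.
A change of 1°F is a change of 5/9 K, so 1.82 × 5/9 = 1.01.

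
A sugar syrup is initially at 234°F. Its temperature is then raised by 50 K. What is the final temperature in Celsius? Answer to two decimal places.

162.22°C

Initial temperature in Celsius: (234 - 32) × 5/9 = 112.2222°C.
The 50 K change is an interval; Kelvin and Celsius degrees are the same size, so ΔC = +50°C.
Final Celsius temperature: 112.2222 + 50.0000 = 162.2222°C.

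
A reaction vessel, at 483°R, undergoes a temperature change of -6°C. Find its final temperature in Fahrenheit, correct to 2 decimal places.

Initial temperature in Celsius: (483 - 491.67) × 5/9 = -4.8167°C.
Final Celsius temperature: -4.8167 - 6.0000 = -10.8167°C.
In Fahrenheit: -10.8167 × 1.8 + 32 = 12.53°F.

12.53°F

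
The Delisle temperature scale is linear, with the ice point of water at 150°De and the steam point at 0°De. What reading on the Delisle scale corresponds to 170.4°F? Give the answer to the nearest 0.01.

34.67°De

First in Celsius: (170.4 - 32) × 5/9 = 76.8889°C.
Linearly onto the Delisle scale: 150 + (76.8889 / 100) × (0 - 150) = 34.67°De.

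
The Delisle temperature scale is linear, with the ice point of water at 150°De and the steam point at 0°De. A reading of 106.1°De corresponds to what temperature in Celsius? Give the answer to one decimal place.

Linear interpolation between the fixed points: C = (106.1 - 150) × 100 / (0 - 150) = 29.2667°C.

29.3°C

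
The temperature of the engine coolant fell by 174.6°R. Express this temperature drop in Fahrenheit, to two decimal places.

174.60°F

Rankine and Fahrenheit degrees are the same size, so the interval is unchanged: 174.60.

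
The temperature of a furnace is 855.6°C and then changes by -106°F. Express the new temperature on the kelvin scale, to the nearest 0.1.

The 106°F change is an interval, so only the factor 5/9 applies: -106 × 5/9 = -58.8889°C.
Final Celsius temperature: 855.6000 - 58.8889 = 796.7111°C.
In kelvin: 796.7111 + 273.15 = 1069.9 K.

1069.9 K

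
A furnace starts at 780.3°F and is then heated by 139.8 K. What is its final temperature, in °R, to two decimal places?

1491.61°R

Initial temperature in Celsius: (780.3 - 32) × 5/9 = 415.7222°C.
The 139.8 K change is an interval; Kelvin and Celsius degrees are the same size, so ΔC = +139.8°C.
Final Celsius temperature: 415.7222 + 139.8000 = 555.5222°C.
In Rankine: 555.5222 × 1.8 + 491.67 = 1491.61°R.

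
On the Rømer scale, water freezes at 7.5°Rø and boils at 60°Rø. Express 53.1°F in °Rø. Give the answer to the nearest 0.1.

13.7°Rø

First in Celsius: (53.1 - 32) × 5/9 = 11.7222°C.
Linearly onto the Rømer scale: 7.5 + (11.7222 / 100) × (60 - 7.5) = 13.7°Rø.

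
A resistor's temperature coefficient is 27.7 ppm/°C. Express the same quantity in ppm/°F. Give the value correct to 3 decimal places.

15.389 ppm/°F

Since only a temperature interval is involved, the additive offset between the scales drops out.
A change of 1°F is a change of 5/9°C, so per °F the value is 27.7 × 5/9 = 15.389.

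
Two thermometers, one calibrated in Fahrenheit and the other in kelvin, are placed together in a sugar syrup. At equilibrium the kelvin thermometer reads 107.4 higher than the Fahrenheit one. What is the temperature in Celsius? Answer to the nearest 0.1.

Let x be the Fahrenheit reading; then the kelvin reading is 5/9·x + 255.372.
(5/9·x + 255.372) - x = 107.4  ⇒  (-4/9)·x = -147.972  ⇒  x = 332.9375°F.
In Celsius: (332.9375 - 32) × 5/9 = 167.2°C.

167.2°C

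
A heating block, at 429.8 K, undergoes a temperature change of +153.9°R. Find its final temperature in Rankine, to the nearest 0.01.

927.54°R

Initial temperature in Celsius: 429.8 - 273.15 = 156.6500°C.
The 153.9°R change is an interval, so only the factor 5/9 applies: +153.9 × 5/9 = +85.5000°C.
Final Celsius temperature: 156.6500 + 85.5000 = 242.1500°C.
In Rankine: 242.1500 × 1.8 + 491.67 = 927.54°R.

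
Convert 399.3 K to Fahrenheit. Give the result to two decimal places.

259.07°F

In Celsius: 399.3 - 273.15 = 126.1500°C.
In Fahrenheit: 126.1500 × 1.8 + 32 = 259.07°F.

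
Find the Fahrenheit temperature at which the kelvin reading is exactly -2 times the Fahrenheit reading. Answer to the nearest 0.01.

-99.93°F

Let F be the Fahrenheit reading. The kelvin reading is K = 5/9·F + 255.372.
Require K = -2·F: 5/9·F + 255.372 = -2·F.
(23/9)·F = -255.372  ⇒  F = -99.93.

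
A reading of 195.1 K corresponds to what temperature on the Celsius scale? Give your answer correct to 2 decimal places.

In Celsius: 195.1 - 273.15 = -78.0500°C.

-78.05°C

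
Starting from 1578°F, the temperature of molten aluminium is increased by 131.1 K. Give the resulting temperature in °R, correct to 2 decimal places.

Initial temperature in Celsius: (1578 - 32) × 5/9 = 858.8889°C.
The 131.1 K change is an interval; Kelvin and Celsius degrees are the same size, so ΔC = +131.1°C.
Final Celsius temperature: 858.8889 + 131.1000 = 989.9889°C.
In Rankine: 989.9889 × 1.8 + 491.67 = 2273.65°R.

2273.65°R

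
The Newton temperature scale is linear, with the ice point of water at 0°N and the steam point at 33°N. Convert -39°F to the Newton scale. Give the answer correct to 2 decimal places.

-13.02°N

First in Celsius: (-39 - 32) × 5/9 = -39.4444°C.
Linearly onto the Newton scale: 0 + (-39.4444 / 100) × (33 - 0) = -13.02°N.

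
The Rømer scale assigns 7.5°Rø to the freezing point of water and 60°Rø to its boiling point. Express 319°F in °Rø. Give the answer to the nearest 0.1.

First in Celsius: (319 - 32) × 5/9 = 159.4444°C.
Linearly onto the Rømer scale: 7.5 + (159.4444 / 100) × (60 - 7.5) = 91.2°Rø.

91.2°Rø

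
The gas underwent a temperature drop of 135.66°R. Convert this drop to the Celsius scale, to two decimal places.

75.37°C

For a temperature interval the offset drops out; only the factor 5/9 applies.
135.66 × 5/9 = 75.37.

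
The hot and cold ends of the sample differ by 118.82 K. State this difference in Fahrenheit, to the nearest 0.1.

Only the scale ratio 1.8 matters for a change in temperature.
118.82 × 1.8 = 213.9.

213.9°F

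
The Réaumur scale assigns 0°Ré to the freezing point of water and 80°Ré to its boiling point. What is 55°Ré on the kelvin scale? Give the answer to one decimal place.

341.9 K

Linear interpolation between the fixed points: C = (55 - 0) × 100 / (80 - 0) = 68.7500°C.
Then 68.7500 + 273.15 = 341.9 K.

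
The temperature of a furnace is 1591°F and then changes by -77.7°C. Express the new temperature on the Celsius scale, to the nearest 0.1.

Initial temperature in Celsius: (1591 - 32) × 5/9 = 866.1111°C.
Final Celsius temperature: 866.1111 - 77.7000 = 788.4111°C.

788.4°C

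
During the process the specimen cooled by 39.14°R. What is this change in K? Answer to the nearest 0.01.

An interval of 1°R corresponds to 5/9 K.
39.14 × 5/9 = 21.74.

21.74 K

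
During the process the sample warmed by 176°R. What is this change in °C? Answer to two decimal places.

97.78°C

An interval of 1°R corresponds to 5/9°C.
176 × 5/9 = 97.78.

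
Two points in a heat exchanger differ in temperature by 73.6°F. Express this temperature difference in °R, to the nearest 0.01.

Fahrenheit and Rankine degrees are the same size, so the interval is unchanged: 73.60.

73.60°R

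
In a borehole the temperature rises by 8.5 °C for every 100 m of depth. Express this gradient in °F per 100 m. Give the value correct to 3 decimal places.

15.300 °F/100 m

The quantity depends on a temperature interval, so only the ratio of degree sizes applies; the offset between the scales is irrelevant.
A change of 1°C is a change of 1.8°F, so 8.5 × 1.8 = 15.300.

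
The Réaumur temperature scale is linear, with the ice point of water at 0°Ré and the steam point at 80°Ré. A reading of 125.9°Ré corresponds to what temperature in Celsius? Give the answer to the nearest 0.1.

Linear interpolation between the fixed points: C = (125.9 - 0) × 100 / (80 - 0) = 157.3750°C.

157.4°C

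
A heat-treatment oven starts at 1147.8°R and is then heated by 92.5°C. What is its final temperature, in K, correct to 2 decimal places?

730.17 K

Initial temperature in Celsius: (1147.8 - 491.67) × 5/9 = 364.5167°C.
Final Celsius temperature: 364.5167 + 92.5000 = 457.0167°C.
In kelvin: 457.0167 + 273.15 = 730.17 K.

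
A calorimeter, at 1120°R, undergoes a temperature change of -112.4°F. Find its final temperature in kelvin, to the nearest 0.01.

559.78 K

Initial temperature in Celsius: (1120 - 491.67) × 5/9 = 349.0722°C.
The 112.4°F change is an interval, so only the factor 5/9 applies: -112.4 × 5/9 = -62.4444°C.
Final Celsius temperature: 349.0722 - 62.4444 = 286.6278°C.
In kelvin: 286.6278 + 273.15 = 559.78 K.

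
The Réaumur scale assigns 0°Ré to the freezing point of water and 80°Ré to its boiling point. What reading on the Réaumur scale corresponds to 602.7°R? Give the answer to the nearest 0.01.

First in Celsius: (602.7 - 491.67) × 5/9 = 61.6833°C.
Linearly onto the Réaumur scale: 0 + (61.6833 / 100) × (80 - 0) = 49.35°Ré.

49.35°Ré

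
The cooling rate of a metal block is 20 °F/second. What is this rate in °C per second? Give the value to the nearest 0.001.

11.111 °C/second

The quantity depends on a temperature interval, so only the ratio of degree sizes applies; the offset between the scales is irrelevant.
A change of 1°F is a change of 5/9°C, so 20 × 5/9 = 11.111.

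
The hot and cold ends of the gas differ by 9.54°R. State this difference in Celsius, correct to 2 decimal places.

Only the scale ratio 5/9 matters for a change in temperature.
9.54 × 5/9 = 5.30.

5.30°C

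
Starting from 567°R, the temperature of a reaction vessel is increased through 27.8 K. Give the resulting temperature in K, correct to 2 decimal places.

342.80 K

Initial temperature in Celsius: (567 - 491.67) × 5/9 = 41.8500°C.
The 27.8 K change is an interval; Kelvin and Celsius degrees are the same size, so ΔC = +27.8°C.
Final Celsius temperature: 41.8500 + 27.8000 = 69.6500°C.
In kelvin: 69.6500 + 273.15 = 342.80 K.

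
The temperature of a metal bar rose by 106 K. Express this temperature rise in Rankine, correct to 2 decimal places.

An interval of 1 K corresponds to 1.8°R.
106 × 1.8 = 190.80.

190.80°R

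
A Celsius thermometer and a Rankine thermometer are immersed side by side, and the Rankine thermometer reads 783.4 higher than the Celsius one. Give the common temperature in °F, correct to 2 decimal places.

688.39°F

Let x be the Celsius reading; then the Rankine reading is 1.8·x + 491.67.
(1.8·x + 491.67) - x = 783.4  ⇒  (0.8)·x = 291.73  ⇒  x = 364.6625°C.
In Fahrenheit: 364.6625 × 1.8 + 32 = 688.39°F.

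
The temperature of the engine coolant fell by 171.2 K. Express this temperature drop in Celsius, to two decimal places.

171.20°C

Kelvin and Celsius degrees are the same size, so the interval is unchanged: 171.20.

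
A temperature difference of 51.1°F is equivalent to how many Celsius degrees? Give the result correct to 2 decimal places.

28.39°C

Only the scale ratio 5/9 matters for a change in temperature.
51.1 × 5/9 = 28.39.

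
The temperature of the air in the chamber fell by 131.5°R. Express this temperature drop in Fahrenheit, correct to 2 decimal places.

131.50°F

Rankine and Fahrenheit degrees are the same size, so the interval is unchanged: 131.50.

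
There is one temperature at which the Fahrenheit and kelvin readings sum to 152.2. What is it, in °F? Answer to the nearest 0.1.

Let F be the Fahrenheit reading. The kelvin reading is K = 5/9·F + 255.372.
Require F + K = 152.2: (14/9)·F + 255.372 = 152.2.
F = (152.2 - 255.372) / (14/9) = -66.3.

-66.3°F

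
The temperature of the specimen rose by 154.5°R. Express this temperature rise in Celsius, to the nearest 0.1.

For a temperature interval the offset drops out; only the factor 5/9 applies.
154.5 × 5/9 = 85.8.

85.8°C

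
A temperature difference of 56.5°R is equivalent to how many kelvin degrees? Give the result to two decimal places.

31.39 K

An interval of 1°R corresponds to 5/9 K.
56.5 × 5/9 = 31.39.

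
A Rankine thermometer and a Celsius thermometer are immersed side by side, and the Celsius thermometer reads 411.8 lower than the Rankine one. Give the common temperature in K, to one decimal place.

173.3 K

Let x be the Rankine reading; then the Celsius reading is 5/9·x - 273.15.
(5/9·x - 273.15) - x = -411.8  ⇒  (-4/9)·x = -138.65  ⇒  x = 311.9625°R.
In Celsius: (311.9625 - 491.67) × 5/9 = -99.8375°C.
In kelvin: -99.8375 + 273.15 = 173.3 K.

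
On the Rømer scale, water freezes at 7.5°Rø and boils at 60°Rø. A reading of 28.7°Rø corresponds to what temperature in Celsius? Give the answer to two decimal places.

Linear interpolation between the fixed points: C = (28.7 - 7.5) × 100 / (60 - 7.5) = 40.3810°C.

40.38°C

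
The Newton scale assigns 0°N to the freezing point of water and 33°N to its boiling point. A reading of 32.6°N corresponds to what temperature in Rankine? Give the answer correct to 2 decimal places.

669.49°R

Linear interpolation between the fixed points: C = (32.6 - 0) × 100 / (33 - 0) = 98.7879°C.
Then 98.7879 × 1.8 + 491.67 = 669.49°R.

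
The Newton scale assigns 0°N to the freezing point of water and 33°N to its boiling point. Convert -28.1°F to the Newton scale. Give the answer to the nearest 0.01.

-11.02°N

First in Celsius: (-28.1 - 32) × 5/9 = -33.3889°C.
Linearly onto the Newton scale: 0 + (-33.3889 / 100) × (33 - 0) = -11.02°N.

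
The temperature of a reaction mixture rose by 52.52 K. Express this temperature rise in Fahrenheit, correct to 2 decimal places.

94.54°F

For a temperature interval the offset drops out; only the factor 1.8 applies.
52.52 × 1.8 = 94.54.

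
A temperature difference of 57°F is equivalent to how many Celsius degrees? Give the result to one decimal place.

Only the scale ratio 5/9 matters for a change in temperature.
57 × 5/9 = 31.7.

31.7°C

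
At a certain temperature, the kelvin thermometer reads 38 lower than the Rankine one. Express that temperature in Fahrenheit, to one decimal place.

-374.2°F

Let x be the Rankine reading; then the kelvin reading is 5/9·x.
(5/9·x) - x = -38  ⇒  (-4/9)·x = -38  ⇒  x = 85.5000°R.
In Celsius: (85.5 - 491.67) × 5/9 = -225.6500°C.
In Fahrenheit: -225.6500 × 1.8 + 32 = -374.2°F.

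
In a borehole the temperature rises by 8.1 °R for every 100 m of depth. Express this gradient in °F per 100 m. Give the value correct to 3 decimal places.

Since only a temperature interval is involved, the additive offset between the scales drops out.
A change of 1°R is a change of 1°F, so 8.1 × 1 = 8.100.

8.100 °F/100 m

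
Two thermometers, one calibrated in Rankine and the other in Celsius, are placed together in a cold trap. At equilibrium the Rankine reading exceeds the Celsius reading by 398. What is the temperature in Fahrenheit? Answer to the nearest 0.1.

Let x be the Rankine reading; then the Celsius reading is 5/9·x - 273.15.
(5/9·x - 273.15) - x = -398  ⇒  (-4/9)·x = -124.85  ⇒  x = 280.9125°R.
In Celsius: (280.9125 - 491.67) × 5/9 = -117.0875°C.
In Fahrenheit: -117.0875 × 1.8 + 32 = -178.8°F.

-178.8°F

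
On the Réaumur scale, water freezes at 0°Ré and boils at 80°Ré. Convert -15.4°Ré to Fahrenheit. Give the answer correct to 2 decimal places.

-2.65°F

Linear interpolation between the fixed points: C = (-15.4 - 0) × 100 / (80 - 0) = -19.2500°C.
Then -19.2500 × 1.8 + 32 = -2.65°F.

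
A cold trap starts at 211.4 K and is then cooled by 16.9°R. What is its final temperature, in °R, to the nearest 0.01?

Initial temperature in Celsius: 211.4 - 273.15 = -61.7500°C.
The 16.9°R change is an interval, so only the factor 5/9 applies: -16.9 × 5/9 = -9.3889°C.
Final Celsius temperature: -61.7500 - 9.3889 = -71.1389°C.
In Rankine: -71.1389 × 1.8 + 491.67 = 363.62°R.

363.62°R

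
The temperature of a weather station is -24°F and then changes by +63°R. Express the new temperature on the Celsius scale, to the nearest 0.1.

Initial temperature in Celsius: (-24 - 32) × 5/9 = -31.1111°C.
The 63°R change is an interval, so only the factor 5/9 applies: +63 × 5/9 = +35.0000°C.
Final Celsius temperature: -31.1111 + 35.0000 = 3.8889°C.

3.9°C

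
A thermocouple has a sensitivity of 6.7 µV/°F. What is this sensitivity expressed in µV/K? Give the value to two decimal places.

12.06 µV/K

The quantity depends on a temperature interval, so only the ratio of degree sizes applies; the offset between the scales is irrelevant.
A change of 1 K is a change of 1.8°F, so per K the value is 6.7 × 1.8 = 12.06.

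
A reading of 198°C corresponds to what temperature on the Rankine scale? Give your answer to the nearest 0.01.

In Rankine: 198.0000 × 1.8 + 491.67 = 848.07°R.

848.07°R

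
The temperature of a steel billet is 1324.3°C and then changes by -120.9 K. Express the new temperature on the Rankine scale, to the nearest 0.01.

The 120.9 K change is an interval; Kelvin and Celsius degrees are the same size, so ΔC = -120.9°C.
Final Celsius temperature: 1324.3000 - 120.9000 = 1203.4000°C.
In Rankine: 1203.4000 × 1.8 + 491.67 = 2657.79°R.

2657.79°R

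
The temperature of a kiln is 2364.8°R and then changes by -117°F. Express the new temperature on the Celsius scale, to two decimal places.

975.63°C

Initial temperature in Celsius: (2364.8 - 491.67) × 5/9 = 1040.6278°C.
The 117°F change is an interval, so only the factor 5/9 applies: -117 × 5/9 = -65.0000°C.
Final Celsius temperature: 1040.6278 - 65.0000 = 975.6278°C.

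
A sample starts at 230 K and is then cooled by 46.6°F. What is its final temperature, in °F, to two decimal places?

Initial temperature in Celsius: 230 - 273.15 = -43.1500°C.
The 46.6°F change is an interval, so only the factor 5/9 applies: -46.6 × 5/9 = -25.8889°C.
Final Celsius temperature: -43.1500 - 25.8889 = -69.0389°C.
In Fahrenheit: -69.0389 × 1.8 + 32 = -92.27°F.

-92.27°F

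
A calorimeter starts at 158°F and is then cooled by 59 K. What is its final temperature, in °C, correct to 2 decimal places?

Initial temperature in Celsius: (158 - 32) × 5/9 = 70.0000°C.
The 59 K change is an interval; Kelvin and Celsius degrees are the same size, so ΔC = -59°C.
Final Celsius temperature: 70.0000 - 59.0000 = 11.0000°C.

11.00°C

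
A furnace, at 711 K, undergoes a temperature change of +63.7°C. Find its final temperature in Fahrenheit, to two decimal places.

934.79°F

Initial temperature in Celsius: 711 - 273.15 = 437.8500°C.
Final Celsius temperature: 437.8500 + 63.7000 = 501.5500°C.
In Fahrenheit: 501.5500 × 1.8 + 32 = 934.79°F.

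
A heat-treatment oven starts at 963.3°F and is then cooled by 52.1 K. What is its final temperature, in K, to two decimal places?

738.44 K

Initial temperature in Celsius: (963.3 - 32) × 5/9 = 517.3889°C.
The 52.1 K change is an interval; Kelvin and Celsius degrees are the same size, so ΔC = -52.1°C.
Final Celsius temperature: 517.3889 - 52.1000 = 465.2889°C.
In kelvin: 465.2889 + 273.15 = 738.44 K.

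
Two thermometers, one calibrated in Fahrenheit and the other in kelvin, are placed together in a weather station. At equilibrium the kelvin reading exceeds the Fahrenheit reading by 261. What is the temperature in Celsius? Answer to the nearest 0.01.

Let x be the Fahrenheit reading; then the kelvin reading is 5/9·x + 255.372.
(5/9·x + 255.372) - x = 261  ⇒  (-4/9)·x = 5.62778  ⇒  x = -12.6625°F.
In Celsius: (-12.6625 - 32) × 5/9 = -24.81°C.

-24.81°C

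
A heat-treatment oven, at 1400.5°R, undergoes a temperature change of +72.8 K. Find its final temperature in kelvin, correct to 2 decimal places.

Initial temperature in Celsius: (1400.5 - 491.67) × 5/9 = 504.9056°C.
The 72.8 K change is an interval; Kelvin and Celsius degrees are the same size, so ΔC = +72.8°C.
Final Celsius temperature: 504.9056 + 72.8000 = 577.7056°C.
In kelvin: 577.7056 + 273.15 = 850.86 K.

850.86 K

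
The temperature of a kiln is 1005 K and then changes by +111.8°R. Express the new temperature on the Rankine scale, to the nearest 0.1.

Initial temperature in Celsius: 1005 - 273.15 = 731.8500°C.
The 111.8°R change is an interval, so only the factor 5/9 applies: +111.8 × 5/9 = +62.1111°C.
Final Celsius temperature: 731.8500 + 62.1111 = 793.9611°C.
In Rankine: 793.9611 × 1.8 + 491.67 = 1920.8°R.

1920.8°R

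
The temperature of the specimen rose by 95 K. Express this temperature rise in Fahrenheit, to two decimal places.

171.00°F

For a temperature interval the offset drops out; only the factor 1.8 applies.
95 × 1.8 = 171.00.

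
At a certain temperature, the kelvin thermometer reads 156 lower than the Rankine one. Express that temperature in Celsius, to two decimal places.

Let x be the Rankine reading; then the kelvin reading is 5/9·x.
(5/9·x) - x = -156  ⇒  (-4/9)·x = -156  ⇒  x = 351.0000°R.
In Celsius: (351 - 491.67) × 5/9 = -78.15°C.

-78.15°C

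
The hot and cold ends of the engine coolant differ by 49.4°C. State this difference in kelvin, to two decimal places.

49.40 K

Celsius and kelvin degrees are the same size, so the interval is unchanged: 49.40.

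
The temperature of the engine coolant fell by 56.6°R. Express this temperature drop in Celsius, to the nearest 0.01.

31.44°C

Only the scale ratio 5/9 matters for a change in temperature.
56.6 × 5/9 = 31.44.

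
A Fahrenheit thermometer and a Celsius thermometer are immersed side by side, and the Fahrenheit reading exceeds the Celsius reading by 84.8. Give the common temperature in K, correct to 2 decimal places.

339.15 K

Let x be the Fahrenheit reading; then the Celsius reading is 5/9·x - 17.7778.
(5/9·x - 17.7778) - x = -84.8  ⇒  (-4/9)·x = -67.0222  ⇒  x = 150.8000°F.
In Celsius: (150.8 - 32) × 5/9 = 66.0000°C.
In kelvin: 66.0000 + 273.15 = 339.15 K.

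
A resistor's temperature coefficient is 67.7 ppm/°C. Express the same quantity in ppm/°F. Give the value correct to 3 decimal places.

37.611 ppm/°F

The quantity depends on a temperature interval, so only the ratio of degree sizes applies; the offset between the scales is irrelevant.
A change of 1°F is a change of 5/9°C, so per °F the value is 67.7 × 5/9 = 37.611.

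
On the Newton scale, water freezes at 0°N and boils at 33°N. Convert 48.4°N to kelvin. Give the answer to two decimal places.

419.82 K

Linear interpolation between the fixed points: C = (48.4 - 0) × 100 / (33 - 0) = 146.6667°C.
Then 146.6667 + 273.15 = 419.82 K.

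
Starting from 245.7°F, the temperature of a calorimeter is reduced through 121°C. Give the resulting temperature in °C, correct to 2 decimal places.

Initial temperature in Celsius: (245.7 - 32) × 5/9 = 118.7222°C.
Final Celsius temperature: 118.7222 - 121.0000 = -2.2778°C.

-2.28°C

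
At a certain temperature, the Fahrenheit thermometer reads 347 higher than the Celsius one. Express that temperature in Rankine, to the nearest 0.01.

Let x be the Celsius reading; then the Fahrenheit reading is 1.8·x + 32.
(1.8·x + 32) - x = 347  ⇒  (0.8)·x = 315  ⇒  x = 393.7500°C.
In Rankine: 393.7500 × 1.8 + 491.67 = 1200.42°R.

1200.42°R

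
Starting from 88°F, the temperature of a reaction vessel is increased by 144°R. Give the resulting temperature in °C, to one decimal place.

111.1°C

Initial temperature in Celsius: (88 - 32) × 5/9 = 31.1111°C.
The 144°R change is an interval, so only the factor 5/9 applies: +144 × 5/9 = +80.0000°C.
Final Celsius temperature: 31.1111 + 80.0000 = 111.1111°C.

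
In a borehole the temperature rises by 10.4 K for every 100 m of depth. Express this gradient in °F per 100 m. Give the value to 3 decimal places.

The quantity depends on a temperature interval, so only the ratio of degree sizes applies; the offset between the scales is irrelevant.
A change of 1 K is a change of 1.8°F, so 10.4 × 1.8 = 18.720.

18.720 °F/100 m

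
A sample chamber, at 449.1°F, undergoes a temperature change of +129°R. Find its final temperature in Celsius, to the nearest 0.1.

Initial temperature in Celsius: (449.1 - 32) × 5/9 = 231.7222°C.
The 129°R change is an interval, so only the factor 5/9 applies: +129 × 5/9 = +71.6667°C.
Final Celsius temperature: 231.7222 + 71.6667 = 303.3889°C.

303.4°C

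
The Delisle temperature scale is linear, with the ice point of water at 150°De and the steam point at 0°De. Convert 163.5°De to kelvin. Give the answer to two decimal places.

264.15 K

Linear interpolation between the fixed points: C = (163.5 - 150) × 100 / (0 - 150) = -9.0000°C.
Then -9.0000 + 273.15 = 264.15 K.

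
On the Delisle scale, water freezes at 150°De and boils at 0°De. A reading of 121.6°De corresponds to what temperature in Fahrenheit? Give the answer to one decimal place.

Linear interpolation between the fixed points: C = (121.6 - 150) × 100 / (0 - 150) = 18.9333°C.
Then 18.9333 × 1.8 + 32 = 66.1°F.

66.1°F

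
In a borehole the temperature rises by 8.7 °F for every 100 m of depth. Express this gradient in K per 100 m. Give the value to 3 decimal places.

4.833 K/100 m

Since only a temperature interval is involved, the additive offset between the scales drops out.
A change of 1°F is a change of 5/9 K, so 8.7 × 5/9 = 4.833.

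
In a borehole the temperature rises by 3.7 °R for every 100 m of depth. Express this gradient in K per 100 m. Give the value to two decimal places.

2.06 K/100 m

The quantity depends on a temperature interval, so only the ratio of degree sizes applies; the offset between the scales is irrelevant.
A change of 1°R is a change of 5/9 K, so 3.7 × 5/9 = 2.06.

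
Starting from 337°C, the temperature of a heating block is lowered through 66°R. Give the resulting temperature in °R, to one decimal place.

1032.3°R

The 66°R change is an interval, so only the factor 5/9 applies: -66 × 5/9 = -36.6667°C.
Final Celsius temperature: 337.0000 - 36.6667 = 300.3333°C.
In Rankine: 300.3333 × 1.8 + 491.67 = 1032.3°R.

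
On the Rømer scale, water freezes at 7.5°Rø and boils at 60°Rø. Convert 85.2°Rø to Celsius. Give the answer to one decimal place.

Linear interpolation between the fixed points: C = (85.2 - 7.5) × 100 / (60 - 7.5) = 148.0000°C.

148.0°C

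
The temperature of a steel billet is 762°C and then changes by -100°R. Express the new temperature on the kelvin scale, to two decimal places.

979.59 K

The 100°R change is an interval, so only the factor 5/9 applies: -100 × 5/9 = -55.5556°C.
Final Celsius temperature: 762.0000 - 55.5556 = 706.4444°C.
In kelvin: 706.4444 + 273.15 = 979.59 K.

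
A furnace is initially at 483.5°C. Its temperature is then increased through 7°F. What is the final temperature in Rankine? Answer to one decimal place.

1369.0°R

The 7°F change is an interval, so only the factor 5/9 applies: +7 × 5/9 = +3.8889°C.
Final Celsius temperature: 483.5000 + 3.8889 = 487.3889°C.
In Rankine: 487.3889 × 1.8 + 491.67 = 1369.0°R.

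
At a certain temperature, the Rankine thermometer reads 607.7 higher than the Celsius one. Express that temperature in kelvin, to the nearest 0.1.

Let x be the Celsius reading; then the Rankine reading is 1.8·x + 491.67.
(1.8·x + 491.67) - x = 607.7  ⇒  (0.8)·x = 116.03  ⇒  x = 145.0375°C.
In kelvin: 145.0375 + 273.15 = 418.2 K.

418.2 K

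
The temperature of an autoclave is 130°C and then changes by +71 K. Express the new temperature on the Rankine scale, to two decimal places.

853.47°R

The 71 K change is an interval; Kelvin and Celsius degrees are the same size, so ΔC = +71°C.
Final Celsius temperature: 130.0000 + 71.0000 = 201.0000°C.
In Rankine: 201.0000 × 1.8 + 491.67 = 853.47°R.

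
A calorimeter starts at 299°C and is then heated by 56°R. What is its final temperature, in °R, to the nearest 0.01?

1085.87°R

The 56°R change is an interval, so only the factor 5/9 applies: +56 × 5/9 = +31.1111°C.
Final Celsius temperature: 299.0000 + 31.1111 = 330.1111°C.
In Rankine: 330.1111 × 1.8 + 491.67 = 1085.87°R.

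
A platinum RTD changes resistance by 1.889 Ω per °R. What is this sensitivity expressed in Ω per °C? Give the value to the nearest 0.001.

3.400 Ω per °C

Since only a temperature interval is involved, the additive offset between the scales drops out.
A change of 1°C is a change of 1.8°R, so per °C the value is 1.889 × 1.8 = 3.400.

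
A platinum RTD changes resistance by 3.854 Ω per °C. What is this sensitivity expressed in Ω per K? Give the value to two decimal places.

Since only a temperature interval is involved, the additive offset between the scales drops out.
A change of 1 K is a change of 1°C, so per K the value is 3.854 × 1 = 3.85.

3.85 Ω per K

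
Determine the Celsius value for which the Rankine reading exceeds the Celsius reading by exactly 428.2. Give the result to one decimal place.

-79.3°C

Let C be the Celsius reading. The Rankine reading is R = 1.8·C + 491.67.
Require R - C = 428.2: (0.8)·C + 491.67 = 428.2.
C = (428.2 - 491.67) / (0.8) = -79.3.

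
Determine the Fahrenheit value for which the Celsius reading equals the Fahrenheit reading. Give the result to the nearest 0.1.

Let F be the Fahrenheit reading. The Celsius reading is C = 5/9·F - 17.7778.
Set C = F: 5/9·F - 17.7778 = F.
(-4/9)·F = 17.7778  ⇒  F = -40.0.

-40.0°F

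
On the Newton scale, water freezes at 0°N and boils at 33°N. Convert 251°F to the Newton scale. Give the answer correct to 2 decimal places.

First in Celsius: (251 - 32) × 5/9 = 121.6667°C.
Linearly onto the Newton scale: 0 + (121.6667 / 100) × (33 - 0) = 40.15°N.

40.15°N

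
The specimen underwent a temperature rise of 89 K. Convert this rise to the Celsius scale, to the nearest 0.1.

Kelvin and Celsius degrees are the same size, so the interval is unchanged: 89.0.

89.0°C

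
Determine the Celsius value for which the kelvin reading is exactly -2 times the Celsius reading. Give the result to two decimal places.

-91.05°C

Let C be the Celsius reading. The kelvin reading is K = 1·C + 273.15.
Require K = -2·C: 1·C + 273.15 = -2·C.
(3)·C = -273.15  ⇒  C = -91.05.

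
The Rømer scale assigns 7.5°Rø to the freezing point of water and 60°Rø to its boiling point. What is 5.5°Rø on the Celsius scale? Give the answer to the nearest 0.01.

-3.81°C

Linear interpolation between the fixed points: C = (5.5 - 7.5) × 100 / (60 - 7.5) = -3.8095°C.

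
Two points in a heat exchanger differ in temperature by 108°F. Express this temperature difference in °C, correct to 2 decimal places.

Only the scale ratio 5/9 matters for a change in temperature.
108 × 5/9 = 60.00.

60.00°C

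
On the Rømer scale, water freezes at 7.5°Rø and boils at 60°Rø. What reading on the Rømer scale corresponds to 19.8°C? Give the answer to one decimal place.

Linearly onto the Rømer scale: 7.5 + (19.8000 / 100) × (60 - 7.5) = 17.9°Rø.

17.9°Rø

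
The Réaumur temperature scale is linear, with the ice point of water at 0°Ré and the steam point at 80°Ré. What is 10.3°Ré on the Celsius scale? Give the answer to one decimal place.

Linear interpolation between the fixed points: C = (10.3 - 0) × 100 / (80 - 0) = 12.8750°C.

12.9°C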